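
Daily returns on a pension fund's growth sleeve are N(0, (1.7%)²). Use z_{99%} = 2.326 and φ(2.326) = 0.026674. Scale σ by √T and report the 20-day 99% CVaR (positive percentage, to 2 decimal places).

20.28%

σ_{20d} = 1.7% × √20 = 7.603%.
ES multiplier = φ(z)/(1−α) = 0.026674/0.01 = 2.667.
ES = 7.603% × 2.667 = 20.277%.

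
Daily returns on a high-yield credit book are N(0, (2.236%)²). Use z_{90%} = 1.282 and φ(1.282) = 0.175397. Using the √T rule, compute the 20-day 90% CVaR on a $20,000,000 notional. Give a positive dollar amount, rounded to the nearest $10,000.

σ_{20d} = 2.236% × √20 = 10.000%.
ES multiplier = φ(z)/(1−α) = 0.175397/0.1 = 1.754.
ES = 10.000% × 1.754 = 17.540%; on $20,000,000: $3,508,000.

$3,510,000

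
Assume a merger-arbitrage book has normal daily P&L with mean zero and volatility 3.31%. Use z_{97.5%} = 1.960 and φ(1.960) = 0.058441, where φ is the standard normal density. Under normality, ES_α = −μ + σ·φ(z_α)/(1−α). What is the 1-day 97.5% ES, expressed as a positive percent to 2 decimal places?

7.74%

Tail multiplier: φ(z)/(1−α) = 0.058441 / 0.025 = 2.338.
ES = 3.31% × 2.338 = 7.739%.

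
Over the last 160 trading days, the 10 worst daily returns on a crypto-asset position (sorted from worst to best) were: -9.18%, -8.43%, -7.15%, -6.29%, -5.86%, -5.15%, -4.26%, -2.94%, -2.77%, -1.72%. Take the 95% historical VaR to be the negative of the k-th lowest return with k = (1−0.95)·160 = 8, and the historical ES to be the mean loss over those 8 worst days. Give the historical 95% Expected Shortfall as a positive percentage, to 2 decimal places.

6.16%

The 8 worst returns sum to -49.26%.
ES = −(-49.26%) / 8 = 6.1575% ≈ 6.16%.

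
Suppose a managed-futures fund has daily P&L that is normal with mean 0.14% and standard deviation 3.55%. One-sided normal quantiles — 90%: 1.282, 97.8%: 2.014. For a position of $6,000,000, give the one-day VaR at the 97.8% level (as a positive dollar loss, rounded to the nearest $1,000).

VaR = −μ + z·σ = −(0.14%) + 2.014 × 3.55% = 7.010%.
On $6,000,000: 0.07010 × $6,000,000 = $420,600.

$421,000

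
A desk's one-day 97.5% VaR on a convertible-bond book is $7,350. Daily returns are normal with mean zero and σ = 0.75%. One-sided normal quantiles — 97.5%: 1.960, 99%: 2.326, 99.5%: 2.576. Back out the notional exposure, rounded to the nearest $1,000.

$500,000

VaR as a fraction of value: z·σ = 1.960 × 0.75% = 1.47%.
Position = $7,350 / 0.0147 = $500,000.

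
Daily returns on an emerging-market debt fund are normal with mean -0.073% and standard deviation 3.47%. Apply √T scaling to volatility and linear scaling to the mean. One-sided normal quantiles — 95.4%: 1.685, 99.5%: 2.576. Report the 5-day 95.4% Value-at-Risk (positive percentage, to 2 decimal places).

13.44%

σ_{5d} = 3.47% × √5 = 7.759%; μ_{5d} = 5 × -0.073% = -0.365%.
VaR = −(-0.365%) + 1.685 × 7.759% = 13.439%.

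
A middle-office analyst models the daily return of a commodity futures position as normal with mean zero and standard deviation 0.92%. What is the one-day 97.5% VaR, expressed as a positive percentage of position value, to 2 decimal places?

At 97.5% one-sided, z = 1.960.
VaR = z·σ = 1.960 × 0.92% = 1.803%.

1.80%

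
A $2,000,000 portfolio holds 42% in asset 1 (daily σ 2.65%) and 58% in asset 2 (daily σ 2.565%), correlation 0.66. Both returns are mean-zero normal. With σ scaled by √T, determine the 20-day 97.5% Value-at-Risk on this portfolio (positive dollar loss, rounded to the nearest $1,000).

$416,000

σ_p = √(0.42²·2.65² + 0.58²·2.565² + 2·0.66·0.42·0.58·2.65·2.565) = 2.374%.
σ_{20d} = 2.374% × √20 = 10.617%.
z(97.5%) = 1.960.
VaR = 1.960 × 10.617% = 20.809%; on $2,000,000 that is $416,180.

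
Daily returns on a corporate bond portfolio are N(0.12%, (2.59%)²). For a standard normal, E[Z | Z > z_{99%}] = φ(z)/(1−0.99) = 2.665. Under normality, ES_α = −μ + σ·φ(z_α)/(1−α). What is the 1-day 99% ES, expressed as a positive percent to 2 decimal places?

6.78%

ES = −(0.12%) + 2.59% × 2.665 = 6.782%.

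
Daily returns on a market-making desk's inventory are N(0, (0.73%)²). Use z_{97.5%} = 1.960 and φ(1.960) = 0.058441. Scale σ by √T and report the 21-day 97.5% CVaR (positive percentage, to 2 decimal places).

7.82%

σ_{21d} = 0.73% × √21 = 3.345%.
ES multiplier = φ(z)/(1−α) = 0.058441/0.025 = 2.338.
ES = 3.345% × 2.338 = 7.821%.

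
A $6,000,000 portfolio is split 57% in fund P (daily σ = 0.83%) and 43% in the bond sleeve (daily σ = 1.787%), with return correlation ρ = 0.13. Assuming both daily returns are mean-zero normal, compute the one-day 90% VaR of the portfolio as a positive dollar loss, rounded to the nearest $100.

$73,300

σ_p² = 0.57²·0.83² + 0.43²·1.787² + 2·0.13·0.57·0.43·0.83·1.787 = 0.9088 (%²).
σ_p = √0.9088 = 0.953%.
At 90%, z = 1.282.
VaR = 1.282 × 0.953% = 1.222%; on $6,000,000 that is $73,320.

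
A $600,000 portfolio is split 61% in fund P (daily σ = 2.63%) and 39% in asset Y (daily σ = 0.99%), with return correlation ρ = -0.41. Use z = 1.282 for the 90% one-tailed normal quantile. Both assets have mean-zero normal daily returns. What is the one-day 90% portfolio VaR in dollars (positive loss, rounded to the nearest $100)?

σ_p² = 0.61²·2.63² + 0.39²·0.99² + 2·-0.41·0.61·0.39·2.63·0.99 = 2.2149 (%²).
σ_p = √2.2149 = 1.488%.
VaR = 1.282 × 1.488% = 1.908%; on $600,000 that is $11,448.

$11,400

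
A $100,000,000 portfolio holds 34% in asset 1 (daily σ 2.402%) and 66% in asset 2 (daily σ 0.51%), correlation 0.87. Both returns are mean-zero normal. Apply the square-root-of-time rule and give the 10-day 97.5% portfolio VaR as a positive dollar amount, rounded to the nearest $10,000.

σ_p = √(0.34²·2.402² + 0.66²·0.51² + 2·0.87·0.34·0.66·2.402·0.51) = 1.122%.
σ_{10d} = 1.122% × √10 = 3.548%.
z(97.5%) = 1.960.
VaR = 1.960 × 3.548% = 6.954%; on $100,000,000 that is $6,954,000.

$6,950,000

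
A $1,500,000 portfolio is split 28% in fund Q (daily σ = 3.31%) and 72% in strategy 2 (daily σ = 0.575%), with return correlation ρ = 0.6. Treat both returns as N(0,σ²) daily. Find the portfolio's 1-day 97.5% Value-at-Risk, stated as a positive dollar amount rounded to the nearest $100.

σ_p² = 0.28²·3.31² + 0.72²·0.575² + 2·0.6·0.28·0.72·3.31·0.575 = 1.4908 (%²).
σ_p = √1.4908 = 1.221%.
At 97.5%, z = 1.960.
VaR = 1.960 × 1.221% = 2.393%; on $1,500,000 that is $35,895.

$35,900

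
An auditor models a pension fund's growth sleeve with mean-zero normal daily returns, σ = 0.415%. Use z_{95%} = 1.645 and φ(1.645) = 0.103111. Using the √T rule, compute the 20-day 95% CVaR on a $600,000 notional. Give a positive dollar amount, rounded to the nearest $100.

σ_{20d} = 0.415% × √20 = 1.856%.
ES multiplier = φ(z)/(1−α) = 0.103111/0.05 = 2.062.
ES = 1.856% × 2.062 = 3.827%; on $600,000: $22,962.

$23,000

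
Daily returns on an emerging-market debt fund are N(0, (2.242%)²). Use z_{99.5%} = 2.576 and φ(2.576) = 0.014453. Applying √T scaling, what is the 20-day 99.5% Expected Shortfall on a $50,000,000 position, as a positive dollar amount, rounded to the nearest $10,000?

$14,490,000

σ_{20d} = 2.242% × √20 = 10.027%.
ES multiplier = φ(z)/(1−α) = 0.014453/0.005 = 2.891.
ES = 10.027% × 2.891 = 28.988%; on $50,000,000: $14,494,000.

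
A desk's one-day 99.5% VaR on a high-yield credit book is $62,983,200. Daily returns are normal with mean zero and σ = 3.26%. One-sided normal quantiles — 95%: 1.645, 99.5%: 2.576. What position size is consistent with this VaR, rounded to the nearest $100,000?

$750,000,000

VaR as a fraction of value: z·σ = 2.576 × 3.26% = 8.39776%.
Position = $62,983,200 / 0.0839776 = $750,000,000.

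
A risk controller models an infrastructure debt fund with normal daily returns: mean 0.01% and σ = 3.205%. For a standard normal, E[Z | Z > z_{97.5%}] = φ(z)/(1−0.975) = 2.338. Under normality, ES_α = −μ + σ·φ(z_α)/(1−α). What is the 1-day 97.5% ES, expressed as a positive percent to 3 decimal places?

7.483%

ES = −(0.01%) + 3.205% × 2.338 = 7.483%.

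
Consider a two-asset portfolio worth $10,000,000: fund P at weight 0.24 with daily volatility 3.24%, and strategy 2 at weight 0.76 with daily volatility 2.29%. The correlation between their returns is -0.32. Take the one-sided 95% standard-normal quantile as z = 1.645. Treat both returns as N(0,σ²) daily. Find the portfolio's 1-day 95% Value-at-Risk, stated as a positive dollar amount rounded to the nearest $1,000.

$274,000

σ_p² = 0.24²·3.24² + 0.76²·2.29² + 2·-0.32·0.24·0.76·3.24·2.29 = 2.7675 (%²).
σ_p = √2.7675 = 1.664%.
VaR = 1.645 × 1.664% = 2.737%; on $10,000,000 that is $273,700.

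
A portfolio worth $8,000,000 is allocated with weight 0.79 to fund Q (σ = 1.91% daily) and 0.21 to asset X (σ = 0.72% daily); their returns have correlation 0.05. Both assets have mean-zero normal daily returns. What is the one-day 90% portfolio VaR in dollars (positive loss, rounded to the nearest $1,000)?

$156,000

σ_p² = 0.79²·1.91² + 0.21²·0.72² + 2·0.05·0.79·0.21·1.91·0.72 = 2.3225 (%²).
σ_p = √2.3225 = 1.524%.
At 90%, z = 1.282.
VaR = 1.282 × 1.524% = 1.954%; on $8,000,000 that is $156,320.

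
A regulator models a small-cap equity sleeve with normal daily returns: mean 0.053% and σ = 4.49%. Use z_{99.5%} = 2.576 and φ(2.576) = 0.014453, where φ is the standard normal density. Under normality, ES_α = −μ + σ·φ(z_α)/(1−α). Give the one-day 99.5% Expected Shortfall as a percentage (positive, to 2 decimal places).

12.93%

Tail multiplier: φ(z)/(1−α) = 0.014453 / 0.005 = 2.891.
ES = −(0.053%) + 4.49% × 2.891 = 12.928%.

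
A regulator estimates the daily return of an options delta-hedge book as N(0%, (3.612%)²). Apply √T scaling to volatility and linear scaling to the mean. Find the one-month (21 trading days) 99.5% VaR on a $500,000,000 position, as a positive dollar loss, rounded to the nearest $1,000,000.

$213,000,000

At 99.5%, z = 2.576.
σ_{21d} = 3.612% × √21 = 16.552%.
VaR = 2.576 × 16.552% = 42.638%.
On $500,000,000: 0.42638 × $500,000,000 = $213,190,000.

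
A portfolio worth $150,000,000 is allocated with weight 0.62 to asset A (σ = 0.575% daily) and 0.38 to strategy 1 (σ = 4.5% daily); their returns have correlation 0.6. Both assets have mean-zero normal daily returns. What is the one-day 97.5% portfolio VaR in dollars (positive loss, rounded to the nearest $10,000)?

$5,720,000

σ_p² = 0.62²·0.575² + 0.38²·4.5² + 2·0.6·0.62·0.38·0.575·4.5 = 3.7827 (%²).
σ_p = √3.7827 = 1.945%.
At 97.5%, z = 1.960.
VaR = 1.960 × 1.945% = 3.812%; on $150,000,000 that is $5,718,000.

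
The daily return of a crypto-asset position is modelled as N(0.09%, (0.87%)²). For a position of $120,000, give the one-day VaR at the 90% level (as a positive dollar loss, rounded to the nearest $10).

$1,230

At 90% one-sided, z = 1.282.
VaR = −μ + z·σ = −(0.09%) + 1.282 × 0.87% = 1.025%.
On $120,000: 0.01025 × $120,000 = $1,230.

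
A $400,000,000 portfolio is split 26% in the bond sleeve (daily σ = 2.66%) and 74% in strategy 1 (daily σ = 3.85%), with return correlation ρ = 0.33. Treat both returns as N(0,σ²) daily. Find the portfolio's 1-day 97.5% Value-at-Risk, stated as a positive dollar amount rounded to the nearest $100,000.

$24,700,000

σ_p² = 0.26²·2.66² + 0.74²·3.85² + 2·0.33·0.26·0.74·2.66·3.85 = 9.8956 (%²).
σ_p = √9.8956 = 3.146%.
At 97.5%, z = 1.960.
VaR = 1.960 × 3.146% = 6.166%; on $400,000,000 that is $24,664,000.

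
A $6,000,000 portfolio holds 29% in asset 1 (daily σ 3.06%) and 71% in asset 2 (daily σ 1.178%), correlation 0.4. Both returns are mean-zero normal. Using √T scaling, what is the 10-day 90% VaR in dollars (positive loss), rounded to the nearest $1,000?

σ_p = √(0.29²·3.06² + 0.71²·1.178² + 2·0.4·0.29·0.71·3.06·1.178) = 1.442%.
σ_{10d} = 1.442% × √10 = 4.560%.
z(90%) = 1.282.
VaR = 1.282 × 4.560% = 5.846%; on $6,000,000 that is $350,760.

$351,000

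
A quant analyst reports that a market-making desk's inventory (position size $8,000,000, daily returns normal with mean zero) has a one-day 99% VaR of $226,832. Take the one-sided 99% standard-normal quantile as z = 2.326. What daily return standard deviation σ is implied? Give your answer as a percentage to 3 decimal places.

1.219%

VaR as a fraction: $226,832 / $8,000,000 = 2.835%.
σ = VaR / z = 2.835% / 2.326 = 1.219%.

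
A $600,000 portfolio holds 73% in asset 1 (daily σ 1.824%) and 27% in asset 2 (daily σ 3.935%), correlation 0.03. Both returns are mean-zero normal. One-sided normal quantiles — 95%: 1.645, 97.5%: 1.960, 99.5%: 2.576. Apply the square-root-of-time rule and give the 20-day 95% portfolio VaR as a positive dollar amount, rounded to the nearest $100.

σ_p = √(0.73²·1.824² + 0.27²·3.935² + 2·0.03·0.73·0.27·1.824·3.935) = 1.728%.
σ_{20d} = 1.728% × √20 = 7.728%.
VaR = 1.645 × 7.728% = 12.713%; on $600,000 that is $76,278.

$76,300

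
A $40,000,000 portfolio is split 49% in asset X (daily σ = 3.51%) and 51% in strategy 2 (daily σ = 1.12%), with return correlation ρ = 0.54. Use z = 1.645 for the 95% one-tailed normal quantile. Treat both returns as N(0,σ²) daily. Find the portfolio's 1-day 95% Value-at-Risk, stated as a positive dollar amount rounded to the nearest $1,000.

$1,372,000

σ_p² = 0.49²·3.51² + 0.51²·1.12² + 2·0.54·0.49·0.51·3.51·1.12 = 4.3453 (%²).
σ_p = √4.3453 = 2.085%.
VaR = 1.645 × 2.085% = 3.430%; on $40,000,000 that is $1,372,000.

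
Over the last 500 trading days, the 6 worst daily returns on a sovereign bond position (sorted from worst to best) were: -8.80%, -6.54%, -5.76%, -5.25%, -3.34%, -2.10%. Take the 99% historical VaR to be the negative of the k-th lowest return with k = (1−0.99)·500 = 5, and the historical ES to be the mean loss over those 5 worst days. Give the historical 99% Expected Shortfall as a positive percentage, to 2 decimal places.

5.94%

The 5 worst returns sum to -29.69%.
ES = −(-29.69%) / 5 = 5.938% ≈ 5.94%.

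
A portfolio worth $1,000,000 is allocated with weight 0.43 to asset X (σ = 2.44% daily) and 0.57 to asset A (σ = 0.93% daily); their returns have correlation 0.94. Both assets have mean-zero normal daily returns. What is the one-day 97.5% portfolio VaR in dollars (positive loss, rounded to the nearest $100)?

σ_p² = 0.43²·2.44² + 0.57²·0.93² + 2·0.94·0.43·0.57·2.44·0.93 = 2.4274 (%²).
σ_p = √2.4274 = 1.558%.
At 97.5%, z = 1.960.
VaR = 1.960 × 1.558% = 3.054%; on $1,000,000 that is $30,540.

$30,500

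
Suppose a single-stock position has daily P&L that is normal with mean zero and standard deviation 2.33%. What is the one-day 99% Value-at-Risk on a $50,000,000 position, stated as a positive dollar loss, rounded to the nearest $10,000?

At 99% one-sided, z = 2.326.
VaR = z·σ = 2.326 × 2.33% = 5.420%.
On $50,000,000: 0.05420 × $50,000,000 = $2,710,000.

$2,710,000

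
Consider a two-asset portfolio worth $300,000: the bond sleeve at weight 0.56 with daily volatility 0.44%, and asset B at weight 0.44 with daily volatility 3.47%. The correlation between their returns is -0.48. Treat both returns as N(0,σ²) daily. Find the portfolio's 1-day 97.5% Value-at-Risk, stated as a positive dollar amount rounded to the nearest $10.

$8,380

σ_p² = 0.56²·0.44² + 0.44²·3.47² + 2·-0.48·0.56·0.44·0.44·3.47 = 2.0307 (%²).
σ_p = √2.0307 = 1.425%.
At 97.5%, z = 1.960.
VaR = 1.960 × 1.425% = 2.793%; on $300,000 that is $8,379.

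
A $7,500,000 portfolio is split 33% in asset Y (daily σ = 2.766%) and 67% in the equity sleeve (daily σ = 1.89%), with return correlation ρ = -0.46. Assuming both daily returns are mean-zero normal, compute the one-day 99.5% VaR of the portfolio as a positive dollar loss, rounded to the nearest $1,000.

σ_p² = 0.33²·2.766² + 0.67²·1.89² + 2·-0.46·0.33·0.67·2.766·1.89 = 1.3733 (%²).
σ_p = √1.3733 = 1.172%.
At 99.5%, z = 2.576.
VaR = 2.576 × 1.172% = 3.019%; on $7,500,000 that is $226,425.

$226,000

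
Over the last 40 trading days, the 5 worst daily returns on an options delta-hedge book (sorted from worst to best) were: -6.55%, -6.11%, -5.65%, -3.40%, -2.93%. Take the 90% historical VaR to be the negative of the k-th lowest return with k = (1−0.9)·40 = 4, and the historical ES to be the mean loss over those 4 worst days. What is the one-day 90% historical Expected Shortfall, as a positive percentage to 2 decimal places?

The 4 worst returns sum to -21.71%.
ES = −(-21.71%) / 4 = 5.4275% ≈ 5.43%.

5.43%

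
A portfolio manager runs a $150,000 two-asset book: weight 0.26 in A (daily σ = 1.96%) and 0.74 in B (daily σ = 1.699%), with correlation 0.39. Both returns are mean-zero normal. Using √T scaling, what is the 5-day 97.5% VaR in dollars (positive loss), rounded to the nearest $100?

$10,100

σ_p = √(0.26²·1.96² + 0.74²·1.699² + 2·0.39·0.26·0.74·1.96·1.699) = 1.530%.
σ_{5d} = 1.530% × √5 = 3.421%.
z(97.5%) = 1.960.
VaR = 1.960 × 3.421% = 6.705%; on $150,000 that is $10,058.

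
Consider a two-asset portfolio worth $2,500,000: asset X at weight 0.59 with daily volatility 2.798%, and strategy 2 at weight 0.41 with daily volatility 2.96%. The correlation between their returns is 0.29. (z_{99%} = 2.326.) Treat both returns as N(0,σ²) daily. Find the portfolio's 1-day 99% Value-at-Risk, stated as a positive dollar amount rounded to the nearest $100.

σ_p² = 0.59²·2.798² + 0.41²·2.96² + 2·0.29·0.59·0.41·2.798·2.96 = 5.3600 (%²).
σ_p = √5.3600 = 2.315%.
VaR = 2.326 × 2.315% = 5.385%; on $2,500,000 that is $134,625.

$134,600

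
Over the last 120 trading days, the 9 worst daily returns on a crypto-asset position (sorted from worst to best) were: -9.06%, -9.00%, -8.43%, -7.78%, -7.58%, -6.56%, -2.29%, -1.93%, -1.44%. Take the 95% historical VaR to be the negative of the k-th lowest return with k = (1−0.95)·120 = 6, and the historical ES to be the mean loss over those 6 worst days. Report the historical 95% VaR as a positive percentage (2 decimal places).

6.56%

k = 6; the 6th lowest return is -6.56%, so VaR = 6.56%.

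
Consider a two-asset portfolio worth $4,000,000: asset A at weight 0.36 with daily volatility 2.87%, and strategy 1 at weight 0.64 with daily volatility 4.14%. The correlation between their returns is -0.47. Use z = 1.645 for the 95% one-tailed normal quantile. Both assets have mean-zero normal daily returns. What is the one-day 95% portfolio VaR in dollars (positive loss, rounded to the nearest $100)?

$154,500

σ_p² = 0.36²·2.87² + 0.64²·4.14² + 2·-0.47·0.36·0.64·2.87·4.14 = 5.5146 (%²).
σ_p = √5.5146 = 2.348%.
VaR = 1.645 × 2.348% = 3.862%; on $4,000,000 that is $154,480.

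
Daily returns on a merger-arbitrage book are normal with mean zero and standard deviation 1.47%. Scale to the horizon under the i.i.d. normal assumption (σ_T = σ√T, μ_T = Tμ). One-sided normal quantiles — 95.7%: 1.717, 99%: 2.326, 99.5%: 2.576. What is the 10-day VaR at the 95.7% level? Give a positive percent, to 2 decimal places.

σ_{10d} = 1.47% × √10 = 4.649%.
VaR = 1.717 × 4.649% = 7.982%.

7.98%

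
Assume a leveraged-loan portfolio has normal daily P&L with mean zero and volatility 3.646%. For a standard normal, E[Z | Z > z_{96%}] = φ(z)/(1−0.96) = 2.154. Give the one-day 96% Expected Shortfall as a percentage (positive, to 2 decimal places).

7.85%

ES = 3.646% × 2.154 = 7.853%.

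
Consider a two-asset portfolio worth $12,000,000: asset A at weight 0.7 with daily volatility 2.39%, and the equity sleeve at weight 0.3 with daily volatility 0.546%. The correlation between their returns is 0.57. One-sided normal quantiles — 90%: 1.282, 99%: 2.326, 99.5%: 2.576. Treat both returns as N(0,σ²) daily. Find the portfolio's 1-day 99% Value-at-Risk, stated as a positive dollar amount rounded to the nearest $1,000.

$494,000

σ_p² = 0.7²·2.39² + 0.3²·0.546² + 2·0.57·0.7·0.3·2.39·0.546 = 3.1382 (%²).
σ_p = √3.1382 = 1.771%.
VaR = 2.326 × 1.771% = 4.119%; on $12,000,000 that is $494,280.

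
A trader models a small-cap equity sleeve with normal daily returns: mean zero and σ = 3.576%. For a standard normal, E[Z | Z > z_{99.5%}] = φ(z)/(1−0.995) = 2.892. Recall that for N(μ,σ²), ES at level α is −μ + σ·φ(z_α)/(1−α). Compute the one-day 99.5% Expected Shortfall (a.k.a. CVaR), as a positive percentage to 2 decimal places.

10.34%

ES = 3.576% × 2.892 = 10.342%.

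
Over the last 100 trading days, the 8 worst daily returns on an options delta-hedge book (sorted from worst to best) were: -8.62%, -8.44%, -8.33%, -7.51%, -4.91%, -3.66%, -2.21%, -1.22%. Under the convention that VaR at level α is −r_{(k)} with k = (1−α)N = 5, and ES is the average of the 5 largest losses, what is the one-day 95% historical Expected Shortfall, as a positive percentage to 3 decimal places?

The 5 worst returns sum to -37.81%.
ES = −(-37.81%) / 5 = 7.562%.

7.562%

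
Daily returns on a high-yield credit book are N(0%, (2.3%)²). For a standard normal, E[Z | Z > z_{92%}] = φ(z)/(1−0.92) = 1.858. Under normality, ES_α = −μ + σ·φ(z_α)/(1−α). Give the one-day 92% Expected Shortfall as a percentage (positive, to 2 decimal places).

ES = 2.3% × 1.858 = 4.273%.

4.27%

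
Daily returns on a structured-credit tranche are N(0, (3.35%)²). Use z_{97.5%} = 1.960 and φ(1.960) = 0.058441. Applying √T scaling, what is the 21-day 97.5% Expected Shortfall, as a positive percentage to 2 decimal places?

σ_{21d} = 3.35% × √21 = 15.352%.
ES multiplier = φ(z)/(1−α) = 0.058441/0.025 = 2.338.
ES = 15.352% × 2.338 = 35.893%.

35.89%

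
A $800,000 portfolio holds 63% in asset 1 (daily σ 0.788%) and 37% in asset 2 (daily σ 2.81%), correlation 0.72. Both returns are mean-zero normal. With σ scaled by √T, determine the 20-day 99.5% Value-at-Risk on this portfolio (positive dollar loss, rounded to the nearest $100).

σ_p = √(0.63²·0.788² + 0.37²·2.81² + 2·0.72·0.63·0.37·0.788·2.81) = 1.439%.
σ_{20d} = 1.439% × √20 = 6.435%.
z(99.5%) = 2.576.
VaR = 2.576 × 6.435% = 16.577%; on $800,000 that is $132,616.

$132,600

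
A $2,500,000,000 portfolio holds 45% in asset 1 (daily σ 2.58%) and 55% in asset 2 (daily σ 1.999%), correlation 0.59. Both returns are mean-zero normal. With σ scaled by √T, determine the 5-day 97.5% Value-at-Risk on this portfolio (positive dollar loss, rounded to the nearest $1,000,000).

$221,000,000

σ_p = √(0.45²·2.58² + 0.55²·1.999² + 2·0.59·0.45·0.55·2.58·1.999) = 2.016%.
σ_{5d} = 2.016% × √5 = 4.508%.
z(97.5%) = 1.960.
VaR = 1.960 × 4.508% = 8.836%; on $2,500,000,000 that is $220,900,000.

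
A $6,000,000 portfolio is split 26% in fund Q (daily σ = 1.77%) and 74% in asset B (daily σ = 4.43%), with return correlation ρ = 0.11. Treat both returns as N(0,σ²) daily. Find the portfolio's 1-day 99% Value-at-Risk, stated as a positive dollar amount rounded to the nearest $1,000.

σ_p² = 0.26²·1.77² + 0.74²·4.43² + 2·0.11·0.26·0.74·1.77·4.43 = 11.2903 (%²).
σ_p = √11.2903 = 3.360%.
At 99%, z = 2.326.
VaR = 2.326 × 3.360% = 7.815%; on $6,000,000 that is $468,900.

$469,000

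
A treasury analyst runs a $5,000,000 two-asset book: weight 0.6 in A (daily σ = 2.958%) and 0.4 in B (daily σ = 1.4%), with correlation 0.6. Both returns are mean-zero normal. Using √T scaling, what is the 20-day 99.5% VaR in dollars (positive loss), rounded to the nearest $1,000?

$1,243,000

σ_p = √(0.6²·2.958² + 0.4²·1.4² + 2·0.6·0.6·0.4·2.958·1.4) = 2.158%.
σ_{20d} = 2.158% × √20 = 9.651%.
z(99.5%) = 2.576.
VaR = 2.576 × 9.651% = 24.861%; on $5,000,000 that is $1,243,050.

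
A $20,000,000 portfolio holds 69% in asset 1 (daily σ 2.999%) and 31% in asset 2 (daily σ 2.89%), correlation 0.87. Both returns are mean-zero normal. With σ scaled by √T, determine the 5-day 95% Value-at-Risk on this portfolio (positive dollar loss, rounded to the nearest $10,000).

$2,120,000

σ_p = √(0.69²·2.999² + 0.31²·2.89² + 2·0.87·0.69·0.31·2.999·2.89) = 2.883%.
σ_{5d} = 2.883% × √5 = 6.447%.
z(95%) = 1.645.
VaR = 1.645 × 6.447% = 10.605%; on $20,000,000 that is $2,121,000.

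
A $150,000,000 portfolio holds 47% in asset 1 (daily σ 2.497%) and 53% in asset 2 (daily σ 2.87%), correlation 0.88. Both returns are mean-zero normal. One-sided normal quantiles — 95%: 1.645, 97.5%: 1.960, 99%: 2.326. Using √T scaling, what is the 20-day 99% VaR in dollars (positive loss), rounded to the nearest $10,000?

σ_p = √(0.47²·2.497² + 0.53²·2.87² + 2·0.88·0.47·0.53·2.497·2.87) = 2.614%.
σ_{20d} = 2.614% × √20 = 11.690%.
VaR = 2.326 × 11.690% = 27.191%; on $150,000,000 that is $40,786,500.

$40,790,000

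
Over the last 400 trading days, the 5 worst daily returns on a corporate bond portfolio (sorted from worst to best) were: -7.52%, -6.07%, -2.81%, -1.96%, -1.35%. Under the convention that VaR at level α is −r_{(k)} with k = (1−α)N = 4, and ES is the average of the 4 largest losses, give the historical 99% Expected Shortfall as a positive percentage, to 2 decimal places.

The 4 worst returns sum to -18.36%.
ES = −(-18.36%) / 4 = 4.59%.

4.59%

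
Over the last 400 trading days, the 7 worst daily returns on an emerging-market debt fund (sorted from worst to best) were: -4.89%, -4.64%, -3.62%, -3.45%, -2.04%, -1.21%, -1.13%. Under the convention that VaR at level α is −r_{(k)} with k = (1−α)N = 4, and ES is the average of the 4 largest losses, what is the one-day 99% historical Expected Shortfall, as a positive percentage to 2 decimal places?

4.15%

The 4 worst returns sum to -16.60%.
ES = −(-16.60%) / 4 = 4.15%.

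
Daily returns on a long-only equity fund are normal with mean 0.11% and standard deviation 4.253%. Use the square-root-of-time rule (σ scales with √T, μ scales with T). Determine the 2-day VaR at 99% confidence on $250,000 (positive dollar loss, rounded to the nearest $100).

$34,400

At 99%, z = 2.326.
σ_{2d} = 4.253% × √2 = 6.015%; μ_{2d} = 2 × 0.11% = 0.220%.
VaR = −(0.220%) + 2.326 × 6.015% = 13.771%.
On $250,000: 0.13771 × $250,000 = $34,428.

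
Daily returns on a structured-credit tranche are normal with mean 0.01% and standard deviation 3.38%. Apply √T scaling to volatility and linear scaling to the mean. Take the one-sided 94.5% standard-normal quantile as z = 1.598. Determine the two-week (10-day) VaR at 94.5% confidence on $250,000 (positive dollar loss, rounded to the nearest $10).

$42,450

σ_{10d} = 3.38% × √10 = 10.688%; μ_{10d} = 10 × 0.01% = 0.100%.
VaR = −(0.100%) + 1.598 × 10.688% = 16.979%.
On $250,000: 0.16979 × $250,000 = $42,448.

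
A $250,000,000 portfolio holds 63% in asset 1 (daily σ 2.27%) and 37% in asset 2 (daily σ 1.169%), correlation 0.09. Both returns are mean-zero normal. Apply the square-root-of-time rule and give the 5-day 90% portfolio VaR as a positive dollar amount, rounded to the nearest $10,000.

$10,970,000

σ_p = √(0.63²·2.27² + 0.37²·1.169² + 2·0.09·0.63·0.37·2.27·1.169) = 1.531%.
σ_{5d} = 1.531% × √5 = 3.423%.
z(90%) = 1.282.
VaR = 1.282 × 3.423% = 4.388%; on $250,000,000 that is $10,970,000.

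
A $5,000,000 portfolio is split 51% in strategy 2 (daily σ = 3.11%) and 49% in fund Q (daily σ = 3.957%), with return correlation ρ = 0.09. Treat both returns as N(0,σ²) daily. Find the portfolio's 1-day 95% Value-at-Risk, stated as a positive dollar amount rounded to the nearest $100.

σ_p² = 0.51²·3.11² + 0.49²·3.957² + 2·0.09·0.51·0.49·3.11·3.957 = 6.8287 (%²).
σ_p = √6.8287 = 2.613%.
At 95%, z = 1.645.
VaR = 1.645 × 2.613% = 4.298%; on $5,000,000 that is $214,900.

$214,900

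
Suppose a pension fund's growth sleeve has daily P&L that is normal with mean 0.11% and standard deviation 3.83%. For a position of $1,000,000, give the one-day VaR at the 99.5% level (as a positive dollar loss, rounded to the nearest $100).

$97,600

At 99.5% one-sided, z = 2.576.
VaR = −μ + z·σ = −(0.11%) + 2.576 × 3.83% = 9.756%.
On $1,000,000: 0.09756 × $1,000,000 = $97,560.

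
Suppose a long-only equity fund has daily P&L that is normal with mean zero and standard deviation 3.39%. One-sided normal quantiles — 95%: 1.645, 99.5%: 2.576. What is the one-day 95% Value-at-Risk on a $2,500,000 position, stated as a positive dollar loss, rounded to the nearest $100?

VaR = z·σ = 1.645 × 3.39% = 5.577%.
On $2,500,000: 0.05577 × $2,500,000 = $139,425.

$139,400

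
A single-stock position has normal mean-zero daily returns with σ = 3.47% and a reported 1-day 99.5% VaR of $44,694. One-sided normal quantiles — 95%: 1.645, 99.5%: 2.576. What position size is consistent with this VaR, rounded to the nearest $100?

VaR as a fraction of value: z·σ = 2.576 × 3.47% = 8.93872%.
Position = $44,694 / 0.0893872 = $500,004.

$500,000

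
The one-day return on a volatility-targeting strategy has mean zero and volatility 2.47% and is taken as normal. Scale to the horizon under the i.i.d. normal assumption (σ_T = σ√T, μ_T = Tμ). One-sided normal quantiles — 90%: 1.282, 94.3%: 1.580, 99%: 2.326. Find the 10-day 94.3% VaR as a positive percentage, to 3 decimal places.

σ_{10d} = 2.47% × √10 = 7.811%.
VaR = 1.580 × 7.811% = 12.341%.

12.341%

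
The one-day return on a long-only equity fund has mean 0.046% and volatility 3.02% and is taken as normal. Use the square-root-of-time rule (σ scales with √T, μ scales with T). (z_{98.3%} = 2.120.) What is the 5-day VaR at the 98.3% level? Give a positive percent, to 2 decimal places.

σ_{5d} = 3.02% × √5 = 6.753%; μ_{5d} = 5 × 0.046% = 0.230%.
VaR = −(0.230%) + 2.120 × 6.753% = 14.086%.

14.09%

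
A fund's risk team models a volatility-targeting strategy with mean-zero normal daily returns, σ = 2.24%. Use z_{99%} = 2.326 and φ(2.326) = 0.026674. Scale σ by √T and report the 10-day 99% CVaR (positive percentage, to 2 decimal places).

σ_{10d} = 2.24% × √10 = 7.084%.
ES multiplier = φ(z)/(1−α) = 0.026674/0.01 = 2.667.
ES = 7.084% × 2.667 = 18.893%.

18.89%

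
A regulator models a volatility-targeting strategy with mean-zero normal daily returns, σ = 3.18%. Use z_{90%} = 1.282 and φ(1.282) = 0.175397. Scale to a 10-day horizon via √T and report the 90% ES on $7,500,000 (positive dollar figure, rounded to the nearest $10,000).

σ_{10d} = 3.18% × √10 = 10.056%.
ES multiplier = φ(z)/(1−α) = 0.175397/0.1 = 1.754.
ES = 10.056% × 1.754 = 17.638%; on $7,500,000: $1,322,850.

$1,320,000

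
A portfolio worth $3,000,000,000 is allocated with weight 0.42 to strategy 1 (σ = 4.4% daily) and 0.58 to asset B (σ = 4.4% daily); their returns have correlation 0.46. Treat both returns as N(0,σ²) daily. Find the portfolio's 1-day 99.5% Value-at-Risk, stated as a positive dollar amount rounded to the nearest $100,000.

$291,900,000

σ_p² = 0.42²·4.4² + 0.58²·4.4² + 2·0.46·0.42·0.58·4.4·4.4 = 14.2666 (%²).
σ_p = √14.2666 = 3.777%.
At 99.5%, z = 2.576.
VaR = 2.576 × 3.777% = 9.730%; on $3,000,000,000 that is $291,900,000.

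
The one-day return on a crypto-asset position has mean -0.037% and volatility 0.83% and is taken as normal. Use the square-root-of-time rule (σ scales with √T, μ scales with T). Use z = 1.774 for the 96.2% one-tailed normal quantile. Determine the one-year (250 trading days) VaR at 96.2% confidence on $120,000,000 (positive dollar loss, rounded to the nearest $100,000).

σ_{250d} = 0.83% × √250 = 13.123%; μ_{250d} = 250 × -0.037% = -9.250%.
VaR = −(-9.250%) + 1.774 × 13.123% = 32.530%.
On $120,000,000: 0.32530 × $120,000,000 = $39,036,000.

$39,000,000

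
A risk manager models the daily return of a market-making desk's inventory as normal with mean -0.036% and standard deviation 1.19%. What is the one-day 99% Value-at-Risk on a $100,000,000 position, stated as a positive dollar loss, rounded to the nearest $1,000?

$2,804,000

At 99% one-sided, z = 2.326.
VaR = −μ + z·σ = −(-0.036%) + 2.326 × 1.19% = 2.804%.
On $100,000,000: 0.02804 × $100,000,000 = $2,804,000.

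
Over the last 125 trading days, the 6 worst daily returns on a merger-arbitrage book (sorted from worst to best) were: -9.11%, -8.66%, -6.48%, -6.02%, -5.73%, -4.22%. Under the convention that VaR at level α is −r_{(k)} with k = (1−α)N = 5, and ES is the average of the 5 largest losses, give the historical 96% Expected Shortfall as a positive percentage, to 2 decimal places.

7.20%

The 5 worst returns sum to -36.00%.
ES = −(-36.00%) / 5 = 7.2% ≈ 7.20%.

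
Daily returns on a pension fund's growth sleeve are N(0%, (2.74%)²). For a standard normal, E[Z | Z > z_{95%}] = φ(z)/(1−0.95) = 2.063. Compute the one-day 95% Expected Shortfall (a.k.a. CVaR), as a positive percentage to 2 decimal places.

5.65%

ES = 2.74% × 2.063 = 5.653%.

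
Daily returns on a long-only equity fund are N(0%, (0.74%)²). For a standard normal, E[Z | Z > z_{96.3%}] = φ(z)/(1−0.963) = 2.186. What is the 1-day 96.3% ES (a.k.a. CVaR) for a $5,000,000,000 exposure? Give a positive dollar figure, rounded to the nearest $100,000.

ES = 0.74% × 2.186 = 1.618%.
On $5,000,000,000: 0.01618 × $5,000,000,000 = $80,900,000.

$80,900,000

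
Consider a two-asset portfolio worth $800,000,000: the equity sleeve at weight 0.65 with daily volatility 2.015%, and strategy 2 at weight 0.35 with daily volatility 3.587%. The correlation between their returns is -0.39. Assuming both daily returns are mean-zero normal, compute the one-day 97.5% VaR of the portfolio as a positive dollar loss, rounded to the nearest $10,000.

σ_p² = 0.65²·2.015² + 0.35²·3.587² + 2·-0.39·0.65·0.35·2.015·3.587 = 2.0090 (%²).
σ_p = √2.0090 = 1.417%.
At 97.5%, z = 1.960.
VaR = 1.960 × 1.417% = 2.777%; on $800,000,000 that is $22,216,000.

$22,220,000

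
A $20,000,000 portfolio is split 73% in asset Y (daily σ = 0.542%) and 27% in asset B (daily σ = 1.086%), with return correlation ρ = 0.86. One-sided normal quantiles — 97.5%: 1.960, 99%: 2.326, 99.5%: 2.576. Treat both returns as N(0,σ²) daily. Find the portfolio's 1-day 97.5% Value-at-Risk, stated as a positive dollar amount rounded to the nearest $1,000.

$261,000

σ_p² = 0.73²·0.542² + 0.27²·1.086² + 2·0.86·0.73·0.27·0.542·1.086 = 0.4421 (%²).
σ_p = √0.4421 = 0.665%.
VaR = 1.960 × 0.665% = 1.303%; on $20,000,000 that is $260,600.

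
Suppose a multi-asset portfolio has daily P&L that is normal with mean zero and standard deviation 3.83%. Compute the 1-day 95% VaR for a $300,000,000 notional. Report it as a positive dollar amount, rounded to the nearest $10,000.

At 95% one-sided, z = 1.645.
VaR = z·σ = 1.645 × 3.83% = 6.300%.
On $300,000,000: 0.06300 × $300,000,000 = $18,900,000.

$18,900,000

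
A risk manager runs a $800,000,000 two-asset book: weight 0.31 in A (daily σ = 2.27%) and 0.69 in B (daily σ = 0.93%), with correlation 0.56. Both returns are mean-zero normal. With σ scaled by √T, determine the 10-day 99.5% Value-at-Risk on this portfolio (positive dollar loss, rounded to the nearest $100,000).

$77,500,000

σ_p = √(0.31²·2.27² + 0.69²·0.93² + 2·0.56·0.31·0.69·2.27·0.93) = 1.189%.
σ_{10d} = 1.189% × √10 = 3.760%.
z(99.5%) = 2.576.
VaR = 2.576 × 3.760% = 9.686%; on $800,000,000 that is $77,488,000.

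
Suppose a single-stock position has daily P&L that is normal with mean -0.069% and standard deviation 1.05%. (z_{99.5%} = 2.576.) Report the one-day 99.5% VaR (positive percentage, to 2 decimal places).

VaR = −μ + z·σ = −(-0.069%) + 2.576 × 1.05% = 2.774%.

2.77%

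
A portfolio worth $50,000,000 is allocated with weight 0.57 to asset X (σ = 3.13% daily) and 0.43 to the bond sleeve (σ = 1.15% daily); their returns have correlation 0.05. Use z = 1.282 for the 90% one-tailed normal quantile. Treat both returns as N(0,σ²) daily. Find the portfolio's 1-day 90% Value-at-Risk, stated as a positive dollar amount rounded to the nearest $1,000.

$1,202,000

σ_p² = 0.57²·3.13² + 0.43²·1.15² + 2·0.05·0.57·0.43·3.13·1.15 = 3.5158 (%²).
σ_p = √3.5158 = 1.875%.
VaR = 1.282 × 1.875% = 2.404%; on $50,000,000 that is $1,202,000.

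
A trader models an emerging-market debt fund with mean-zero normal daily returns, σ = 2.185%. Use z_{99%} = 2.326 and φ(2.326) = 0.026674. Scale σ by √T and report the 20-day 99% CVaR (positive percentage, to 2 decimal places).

26.06%

σ_{20d} = 2.185% × √20 = 9.772%.
ES multiplier = φ(z)/(1−α) = 0.026674/0.01 = 2.667.
ES = 9.772% × 2.667 = 26.062%.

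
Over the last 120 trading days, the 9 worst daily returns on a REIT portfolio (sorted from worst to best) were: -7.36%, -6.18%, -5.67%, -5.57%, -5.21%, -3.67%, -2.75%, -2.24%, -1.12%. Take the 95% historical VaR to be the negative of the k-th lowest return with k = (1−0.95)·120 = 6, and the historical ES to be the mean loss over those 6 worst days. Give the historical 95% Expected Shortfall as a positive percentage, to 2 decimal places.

5.61%

The 6 worst returns sum to -33.66%.
ES = −(-33.66%) / 6 = 5.61%.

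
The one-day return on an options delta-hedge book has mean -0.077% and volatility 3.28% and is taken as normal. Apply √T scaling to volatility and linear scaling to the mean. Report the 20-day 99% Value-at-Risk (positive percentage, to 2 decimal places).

35.66%

At 99%, z = 2.326.
σ_{20d} = 3.28% × √20 = 14.669%; μ_{20d} = 20 × -0.077% = -1.540%.
VaR = −(-1.540%) + 2.326 × 14.669% = 35.660%.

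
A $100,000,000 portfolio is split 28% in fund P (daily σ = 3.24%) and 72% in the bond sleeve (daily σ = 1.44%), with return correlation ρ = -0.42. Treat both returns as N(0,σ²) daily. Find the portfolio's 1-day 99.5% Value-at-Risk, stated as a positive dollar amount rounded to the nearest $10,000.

σ_p² = 0.28²·3.24² + 0.72²·1.44² + 2·-0.42·0.28·0.72·3.24·1.44 = 1.1079 (%²).
σ_p = √1.1079 = 1.053%.
At 99.5%, z = 2.576.
VaR = 2.576 × 1.053% = 2.713%; on $100,000,000 that is $2,713,000.

$2,710,000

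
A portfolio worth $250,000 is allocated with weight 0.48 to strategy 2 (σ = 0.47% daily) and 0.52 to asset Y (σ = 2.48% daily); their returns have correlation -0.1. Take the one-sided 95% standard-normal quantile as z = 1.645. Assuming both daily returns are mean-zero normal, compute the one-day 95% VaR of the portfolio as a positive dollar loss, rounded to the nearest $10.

$5,290

σ_p² = 0.48²·0.47² + 0.52²·2.48² + 2·-0.1·0.48·0.52·0.47·2.48 = 1.6558 (%²).
σ_p = √1.6558 = 1.287%.
VaR = 1.645 × 1.287% = 2.117%; on $250,000 that is $5,292.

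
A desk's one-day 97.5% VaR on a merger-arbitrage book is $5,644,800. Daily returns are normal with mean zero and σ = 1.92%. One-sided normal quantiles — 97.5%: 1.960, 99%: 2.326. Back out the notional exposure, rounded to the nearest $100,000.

$150,000,000

VaR as a fraction of value: z·σ = 1.960 × 1.92% = 3.7632%.
Position = $5,644,800 / 0.037632 = $150,000,000.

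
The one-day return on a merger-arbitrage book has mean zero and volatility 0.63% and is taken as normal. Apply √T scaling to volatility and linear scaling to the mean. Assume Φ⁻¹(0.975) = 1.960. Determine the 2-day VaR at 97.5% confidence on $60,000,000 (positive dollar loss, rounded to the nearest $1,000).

$1,048,000

σ_{2d} = 0.63% × √2 = 0.891%.
VaR = 1.960 × 0.891% = 1.746%.
On $60,000,000: 0.01746 × $60,000,000 = $1,047,600.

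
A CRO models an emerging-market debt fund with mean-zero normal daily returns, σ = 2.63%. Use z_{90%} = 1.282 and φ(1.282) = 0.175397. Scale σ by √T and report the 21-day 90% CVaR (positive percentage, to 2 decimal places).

σ_{21d} = 2.63% × √21 = 12.052%.
ES multiplier = φ(z)/(1−α) = 0.175397/0.1 = 1.754.
ES = 12.052% × 1.754 = 21.139%.

21.14%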